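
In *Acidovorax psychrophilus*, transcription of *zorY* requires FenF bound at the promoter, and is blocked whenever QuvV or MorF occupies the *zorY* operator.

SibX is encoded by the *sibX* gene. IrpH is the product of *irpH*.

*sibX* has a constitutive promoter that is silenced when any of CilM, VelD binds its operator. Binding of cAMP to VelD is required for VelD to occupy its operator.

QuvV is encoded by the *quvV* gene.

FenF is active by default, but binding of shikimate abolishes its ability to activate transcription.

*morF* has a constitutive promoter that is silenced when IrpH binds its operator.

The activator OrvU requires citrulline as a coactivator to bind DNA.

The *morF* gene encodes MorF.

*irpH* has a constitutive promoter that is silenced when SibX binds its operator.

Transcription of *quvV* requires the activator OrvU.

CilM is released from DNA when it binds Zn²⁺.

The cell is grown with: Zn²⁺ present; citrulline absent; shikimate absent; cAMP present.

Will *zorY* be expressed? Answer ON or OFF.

Shikimate is absent, so FenF is active.
Citrulline is absent, so OrvU is inactive.
Required activator OrvU is absent, so *quvV* is not transcribed.
So QuvV is not produced.
Zn²⁺ is present, so CilM is inactive.
cAMP is present, so VelD is active.
With repressor VelD bound, *sibX* is not transcribed.
So SibX is not produced.
With no repressor bound, *irpH* is transcribed.
So IrpH is produced and active.
With repressor IrpH bound, *morF* is not transcribed.
So MorF is not produced.
No repressor is bound and FenF is active, so *zorY* is transcribed.

ON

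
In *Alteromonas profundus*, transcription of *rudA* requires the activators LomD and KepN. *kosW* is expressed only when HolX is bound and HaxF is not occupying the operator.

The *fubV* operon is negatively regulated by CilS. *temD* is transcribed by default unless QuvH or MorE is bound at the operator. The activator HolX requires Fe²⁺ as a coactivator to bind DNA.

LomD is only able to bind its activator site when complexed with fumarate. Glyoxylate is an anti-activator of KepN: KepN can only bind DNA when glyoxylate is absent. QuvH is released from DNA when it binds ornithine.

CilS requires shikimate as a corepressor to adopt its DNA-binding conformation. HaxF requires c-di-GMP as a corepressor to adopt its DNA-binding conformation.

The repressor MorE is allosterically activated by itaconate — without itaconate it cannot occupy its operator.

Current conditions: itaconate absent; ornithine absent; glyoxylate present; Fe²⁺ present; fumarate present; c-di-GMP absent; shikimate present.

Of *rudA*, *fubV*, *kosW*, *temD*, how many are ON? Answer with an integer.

1

Fumarate is present, so LomD is active.
Glyoxylate is present, so KepN is inactive.
Required activator KepN is absent, so *rudA* is not transcribed.
→ *rudA* is OFF.
Shikimate is present, so CilS is active.
With repressor CilS bound, *fubV* is not transcribed.
→ *fubV* is OFF.
c-di-GMP is absent, so HaxF is inactive.
Fe²⁺ is present, so HolX is active.
No repressor is bound and HolX is active, so *kosW* is transcribed.
→ *kosW* is ON.
Ornithine is absent, so QuvH is active.
Itaconate is absent, so MorE is inactive.
With repressor QuvH bound, *temD* is not transcribed.
→ *temD* is OFF.
1 of the 4 genes is transcribed.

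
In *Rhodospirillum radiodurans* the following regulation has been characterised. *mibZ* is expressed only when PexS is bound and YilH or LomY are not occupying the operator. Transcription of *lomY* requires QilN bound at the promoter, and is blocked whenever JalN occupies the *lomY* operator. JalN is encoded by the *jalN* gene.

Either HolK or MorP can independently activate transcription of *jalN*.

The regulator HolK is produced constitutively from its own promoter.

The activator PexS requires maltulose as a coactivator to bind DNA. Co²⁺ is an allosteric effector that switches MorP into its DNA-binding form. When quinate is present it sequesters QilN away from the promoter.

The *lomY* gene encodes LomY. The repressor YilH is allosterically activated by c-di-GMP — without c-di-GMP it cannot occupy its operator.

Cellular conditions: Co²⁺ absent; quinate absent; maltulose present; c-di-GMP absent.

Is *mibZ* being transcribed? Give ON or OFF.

ON

Maltulose is present, so PexS is active.
c-di-GMP is absent, so YilH is inactive.
HolK is produced constitutively and is active.
Co²⁺ is absent, so MorP is inactive.
Activator HolK is present, so *jalN* is transcribed.
So JalN is produced and active.
Quinate is absent, so QilN is active.
With repressor JalN bound, *lomY* is not transcribed.
So LomY is not produced.
No repressor is bound and PexS is active, so *mibZ* is transcribed.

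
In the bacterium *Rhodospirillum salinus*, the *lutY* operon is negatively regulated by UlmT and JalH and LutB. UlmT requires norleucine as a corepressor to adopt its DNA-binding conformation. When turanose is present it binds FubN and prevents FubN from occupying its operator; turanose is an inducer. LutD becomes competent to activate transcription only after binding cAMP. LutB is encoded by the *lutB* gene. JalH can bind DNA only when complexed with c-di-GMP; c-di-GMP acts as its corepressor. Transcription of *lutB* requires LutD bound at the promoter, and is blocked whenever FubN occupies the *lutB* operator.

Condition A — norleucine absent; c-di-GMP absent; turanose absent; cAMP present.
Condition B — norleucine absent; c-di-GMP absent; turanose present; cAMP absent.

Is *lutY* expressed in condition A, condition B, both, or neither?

both

Condition A:
Norleucine is absent, so UlmT is inactive.
c-di-GMP is absent, so JalH is inactive.
Turanose is absent, so FubN is active.
cAMP is present, so LutD is active.
With repressor FubN bound, *lutB* is not transcribed.
So LutB is not produced.
With no repressor bound, *lutY* is transcribed.
→ *lutY* is ON in A.
Condition B:
Norleucine is absent, so UlmT is inactive.
c-di-GMP is absent, so JalH is inactive.
Turanose is present, so FubN is inactive.
cAMP is absent, so LutD is inactive.
Required activator LutD is absent, so *lutB* is not transcribed.
So LutB is not produced.
With no repressor bound, *lutY* is transcribed.
→ *lutY* is ON in B.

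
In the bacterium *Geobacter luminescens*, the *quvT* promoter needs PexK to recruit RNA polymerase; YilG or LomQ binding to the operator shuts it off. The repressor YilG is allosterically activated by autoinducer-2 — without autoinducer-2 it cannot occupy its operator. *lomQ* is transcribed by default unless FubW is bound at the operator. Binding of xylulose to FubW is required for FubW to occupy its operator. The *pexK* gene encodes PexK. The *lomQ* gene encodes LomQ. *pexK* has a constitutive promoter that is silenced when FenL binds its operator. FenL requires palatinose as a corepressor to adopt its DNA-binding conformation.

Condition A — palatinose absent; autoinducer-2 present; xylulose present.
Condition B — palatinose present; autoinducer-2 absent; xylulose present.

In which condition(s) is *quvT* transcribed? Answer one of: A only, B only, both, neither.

neither

Condition A:
Palatinose is absent, so FenL is inactive.
With no repressor bound, *pexK* is transcribed.
So PexK is produced and active.
Autoinducer-2 is present, so YilG is active.
Xylulose is present, so FubW is active.
With repressor FubW bound, *lomQ* is not transcribed.
So LomQ is not produced.
With repressor YilG bound, *quvT* is not transcribed.
→ *quvT* is OFF in A.
Condition B:
Palatinose is present, so FenL is active.
With repressor FenL bound, *pexK* is not transcribed.
So PexK is not produced.
Autoinducer-2 is absent, so YilG is inactive.
Xylulose is present, so FubW is active.
With repressor FubW bound, *lomQ* is not transcribed.
So LomQ is not produced.
Required activator PexK is absent, so *quvT* is not transcribed.
→ *quvT* is OFF in B.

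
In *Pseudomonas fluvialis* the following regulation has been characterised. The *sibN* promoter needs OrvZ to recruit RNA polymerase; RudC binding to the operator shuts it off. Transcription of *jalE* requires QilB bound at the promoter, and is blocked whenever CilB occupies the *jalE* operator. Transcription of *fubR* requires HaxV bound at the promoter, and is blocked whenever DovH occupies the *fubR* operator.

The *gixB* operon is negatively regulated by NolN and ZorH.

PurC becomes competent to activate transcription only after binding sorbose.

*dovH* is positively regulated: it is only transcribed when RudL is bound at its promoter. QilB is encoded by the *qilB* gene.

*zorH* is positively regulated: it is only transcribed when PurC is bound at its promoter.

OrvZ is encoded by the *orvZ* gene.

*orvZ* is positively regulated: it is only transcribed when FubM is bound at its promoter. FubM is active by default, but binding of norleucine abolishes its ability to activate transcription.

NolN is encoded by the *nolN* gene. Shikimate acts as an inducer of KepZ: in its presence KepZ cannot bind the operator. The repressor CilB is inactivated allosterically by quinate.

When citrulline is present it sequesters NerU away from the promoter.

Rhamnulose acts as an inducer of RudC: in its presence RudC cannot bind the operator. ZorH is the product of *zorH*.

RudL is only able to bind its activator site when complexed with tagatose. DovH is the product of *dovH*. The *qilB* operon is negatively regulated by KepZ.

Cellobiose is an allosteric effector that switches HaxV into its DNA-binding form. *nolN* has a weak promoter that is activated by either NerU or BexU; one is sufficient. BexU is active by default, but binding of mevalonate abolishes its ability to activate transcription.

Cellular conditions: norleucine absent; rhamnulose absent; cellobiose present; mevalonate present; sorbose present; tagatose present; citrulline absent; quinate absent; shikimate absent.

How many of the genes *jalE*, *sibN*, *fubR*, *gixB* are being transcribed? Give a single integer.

0

Shikimate is absent, so KepZ is active.
With repressor KepZ bound, *qilB* is not transcribed.
So QilB is not produced.
Quinate is absent, so CilB is active.
With repressor CilB bound, *jalE* is not transcribed.
→ *jalE* is OFF.
Norleucine is absent, so FubM is active.
No repressor is bound and FubM is active, so *orvZ* is transcribed.
So OrvZ is produced and active.
Rhamnulose is absent, so RudC is active.
With repressor RudC bound, *sibN* is not transcribed.
→ *sibN* is OFF.
Cellobiose is present, so HaxV is active.
Tagatose is present, so RudL is active.
No repressor is bound and RudL is active, so *dovH* is transcribed.
So DovH is produced and active.
With repressor DovH bound, *fubR* is not transcribed.
→ *fubR* is OFF.
Citrulline is absent, so NerU is active.
Mevalonate is present, so BexU is inactive.
Activator NerU is present, so *nolN* is transcribed.
So NolN is produced and active.
Sorbose is present, so PurC is active.
No repressor is bound and PurC is active, so *zorH* is transcribed.
So ZorH is produced and active.
With repressor NolN bound, *gixB* is not transcribed.
→ *gixB* is OFF.
0 of the 4 genes are transcribed.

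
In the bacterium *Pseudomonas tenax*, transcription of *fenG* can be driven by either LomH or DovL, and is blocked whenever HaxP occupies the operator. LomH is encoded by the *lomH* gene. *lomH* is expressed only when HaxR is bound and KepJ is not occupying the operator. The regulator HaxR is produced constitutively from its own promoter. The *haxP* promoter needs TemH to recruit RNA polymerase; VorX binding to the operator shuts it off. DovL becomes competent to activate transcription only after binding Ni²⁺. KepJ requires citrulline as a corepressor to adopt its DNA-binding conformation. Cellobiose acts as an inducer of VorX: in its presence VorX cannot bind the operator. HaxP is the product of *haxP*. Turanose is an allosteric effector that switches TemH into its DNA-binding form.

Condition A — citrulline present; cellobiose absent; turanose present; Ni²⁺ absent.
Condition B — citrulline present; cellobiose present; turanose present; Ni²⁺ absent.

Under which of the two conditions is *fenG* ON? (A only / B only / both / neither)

neither

Condition A:
Citrulline is present, so KepJ is active.
HaxR is produced constitutively and is active.
With repressor KepJ bound, *lomH* is not transcribed.
So LomH is not produced.
Cellobiose is absent, so VorX is active.
Turanose is present, so TemH is active.
With repressor VorX bound, *haxP* is not transcribed.
So HaxP is not produced.
Ni²⁺ is absent, so DovL is inactive.
No activator is available at the *fenG* promoter, so *fenG* is not transcribed.
→ *fenG* is OFF in A.
Condition B:
Citrulline is present, so KepJ is active.
HaxR is produced constitutively and is active.
With repressor KepJ bound, *lomH* is not transcribed.
So LomH is not produced.
Cellobiose is present, so VorX is inactive.
Turanose is present, so TemH is active.
No repressor is bound and TemH is active, so *haxP* is transcribed.
So HaxP is produced and active.
Ni²⁺ is absent, so DovL is inactive.
With repressor HaxP bound, *fenG* is not transcribed.
→ *fenG* is OFF in B.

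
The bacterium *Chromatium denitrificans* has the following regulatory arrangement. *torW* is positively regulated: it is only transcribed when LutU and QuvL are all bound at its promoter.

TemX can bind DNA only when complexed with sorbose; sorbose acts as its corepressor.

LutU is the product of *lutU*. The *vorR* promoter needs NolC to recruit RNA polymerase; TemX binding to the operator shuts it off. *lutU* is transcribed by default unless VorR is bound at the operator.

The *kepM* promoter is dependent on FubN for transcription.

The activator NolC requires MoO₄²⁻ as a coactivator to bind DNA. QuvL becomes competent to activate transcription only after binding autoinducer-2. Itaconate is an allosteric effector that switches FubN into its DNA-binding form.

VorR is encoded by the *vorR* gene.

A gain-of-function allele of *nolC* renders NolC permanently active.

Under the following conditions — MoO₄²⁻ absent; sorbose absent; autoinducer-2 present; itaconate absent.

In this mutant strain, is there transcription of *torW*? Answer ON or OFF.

Sorbose is absent, so TemX is inactive.
NolC is constitutively active in this strain.
No repressor is bound and NolC is active, so *vorR* is transcribed.
So VorR is produced and active.
With repressor VorR bound, *lutU* is not transcribed.
So LutU is not produced.
Autoinducer-2 is present, so QuvL is active.
Required activator LutU is absent, so *torW* is not transcribed.

OFF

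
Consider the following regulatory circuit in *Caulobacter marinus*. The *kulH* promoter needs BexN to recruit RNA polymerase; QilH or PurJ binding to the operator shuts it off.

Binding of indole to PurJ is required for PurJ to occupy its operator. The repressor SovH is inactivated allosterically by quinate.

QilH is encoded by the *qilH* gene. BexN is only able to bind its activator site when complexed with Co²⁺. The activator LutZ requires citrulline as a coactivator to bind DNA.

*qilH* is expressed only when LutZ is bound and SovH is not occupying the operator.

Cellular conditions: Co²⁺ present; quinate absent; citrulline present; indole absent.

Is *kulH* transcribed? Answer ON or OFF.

ON

Citrulline is present, so LutZ is active.
Quinate is absent, so SovH is active.
With repressor SovH bound, *qilH* is not transcribed.
So QilH is not produced.
Co²⁺ is present, so BexN is active.
Indole is absent, so PurJ is inactive.
No repressor is bound and BexN is active, so *kulH* is transcribed.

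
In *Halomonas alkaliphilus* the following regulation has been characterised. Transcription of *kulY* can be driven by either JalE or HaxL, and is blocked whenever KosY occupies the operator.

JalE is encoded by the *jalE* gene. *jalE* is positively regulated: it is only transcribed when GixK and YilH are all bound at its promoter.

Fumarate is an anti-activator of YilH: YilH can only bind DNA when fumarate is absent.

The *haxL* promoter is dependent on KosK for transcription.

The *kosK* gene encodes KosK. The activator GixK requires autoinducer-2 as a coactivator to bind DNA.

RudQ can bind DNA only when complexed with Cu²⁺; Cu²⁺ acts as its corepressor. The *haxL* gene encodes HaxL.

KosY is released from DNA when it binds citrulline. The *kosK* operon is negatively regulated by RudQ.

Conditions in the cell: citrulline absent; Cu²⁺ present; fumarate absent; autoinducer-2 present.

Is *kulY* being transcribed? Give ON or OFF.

Autoinducer-2 is present, so GixK is active.
Fumarate is absent, so YilH is active.
No repressor is bound and GixK and YilH are active, so *jalE* is transcribed.
So JalE is produced and active.
Cu²⁺ is present, so RudQ is active.
With repressor RudQ bound, *kosK* is not transcribed.
So KosK is not produced.
Required activator KosK is absent, so *haxL* is not transcribed.
So HaxL is not produced.
Citrulline is absent, so KosY is active.
With repressor KosY bound, *kulY* is not transcribed.

OFF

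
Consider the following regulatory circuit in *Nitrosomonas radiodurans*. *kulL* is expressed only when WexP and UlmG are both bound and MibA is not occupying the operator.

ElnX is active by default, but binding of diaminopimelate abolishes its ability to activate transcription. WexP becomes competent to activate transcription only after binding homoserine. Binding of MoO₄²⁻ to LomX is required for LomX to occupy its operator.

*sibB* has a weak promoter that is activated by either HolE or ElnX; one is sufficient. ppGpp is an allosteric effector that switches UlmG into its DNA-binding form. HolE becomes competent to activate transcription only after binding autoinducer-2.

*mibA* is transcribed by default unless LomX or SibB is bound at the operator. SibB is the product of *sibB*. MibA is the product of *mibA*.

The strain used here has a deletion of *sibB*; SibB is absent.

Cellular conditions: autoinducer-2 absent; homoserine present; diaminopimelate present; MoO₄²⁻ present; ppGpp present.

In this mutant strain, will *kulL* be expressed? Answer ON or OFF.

ON

Homoserine is present, so WexP is active.
ppGpp is present, so UlmG is active.
MoO₄²⁻ is present, so LomX is active.
SibB is non-functional in this strain, so it has no effect.
With repressor LomX bound, *mibA* is not transcribed.
So MibA is not produced.
No repressor is bound and WexP and UlmG are active, so *kulL* is transcribed.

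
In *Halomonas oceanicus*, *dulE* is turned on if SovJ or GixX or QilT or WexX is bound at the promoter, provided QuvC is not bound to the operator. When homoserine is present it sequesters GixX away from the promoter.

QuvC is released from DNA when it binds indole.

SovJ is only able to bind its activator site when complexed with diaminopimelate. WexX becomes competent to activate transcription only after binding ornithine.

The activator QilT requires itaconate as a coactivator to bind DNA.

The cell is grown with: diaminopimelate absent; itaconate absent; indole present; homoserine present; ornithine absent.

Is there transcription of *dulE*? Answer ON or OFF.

Indole is present, so QuvC is inactive.
Diaminopimelate is absent, so SovJ is inactive.
Homoserine is present, so GixX is inactive.
Itaconate is absent, so QilT is inactive.
Ornithine is absent, so WexX is inactive.
No activator is available at the *dulE* promoter, so *dulE* is not transcribed.

OFF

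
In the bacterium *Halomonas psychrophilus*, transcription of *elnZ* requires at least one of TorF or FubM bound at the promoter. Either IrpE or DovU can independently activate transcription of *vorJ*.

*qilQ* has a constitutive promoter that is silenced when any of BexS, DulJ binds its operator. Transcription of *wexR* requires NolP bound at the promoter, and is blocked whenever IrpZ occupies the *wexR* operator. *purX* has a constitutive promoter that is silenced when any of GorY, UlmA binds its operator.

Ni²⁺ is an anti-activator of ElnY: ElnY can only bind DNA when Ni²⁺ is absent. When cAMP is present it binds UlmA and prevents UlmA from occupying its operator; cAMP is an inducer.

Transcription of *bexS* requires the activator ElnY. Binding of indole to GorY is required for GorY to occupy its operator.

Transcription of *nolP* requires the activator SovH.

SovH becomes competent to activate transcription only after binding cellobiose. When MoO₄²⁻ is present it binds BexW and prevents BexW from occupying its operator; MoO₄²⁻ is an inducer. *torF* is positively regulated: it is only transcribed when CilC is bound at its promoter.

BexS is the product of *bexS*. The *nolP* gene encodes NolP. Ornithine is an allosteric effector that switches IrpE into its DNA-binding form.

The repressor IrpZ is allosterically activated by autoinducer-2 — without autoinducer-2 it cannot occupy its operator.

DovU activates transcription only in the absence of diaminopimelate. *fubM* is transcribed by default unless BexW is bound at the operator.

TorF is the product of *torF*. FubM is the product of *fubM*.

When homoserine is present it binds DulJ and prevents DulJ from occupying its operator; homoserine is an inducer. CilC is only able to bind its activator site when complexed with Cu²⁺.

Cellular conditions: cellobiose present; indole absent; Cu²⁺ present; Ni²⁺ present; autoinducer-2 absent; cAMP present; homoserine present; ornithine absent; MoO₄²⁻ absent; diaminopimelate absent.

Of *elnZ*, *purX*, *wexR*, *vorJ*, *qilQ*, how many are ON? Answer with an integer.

Cu²⁺ is present, so CilC is active.
No repressor is bound and CilC is active, so *torF* is transcribed.
So TorF is produced and active.
MoO₄²⁻ is absent, so BexW is active.
With repressor BexW bound, *fubM* is not transcribed.
So FubM is not produced.
Activator TorF is present, so *elnZ* is transcribed.
→ *elnZ* is ON.
Indole is absent, so GorY is inactive.
cAMP is present, so UlmA is inactive.
With no repressor bound, *purX* is transcribed.
→ *purX* is ON.
Cellobiose is present, so SovH is active.
No repressor is bound and SovH is active, so *nolP* is transcribed.
So NolP is produced and active.
Autoinducer-2 is absent, so IrpZ is inactive.
No repressor is bound and NolP is active, so *wexR* is transcribed.
→ *wexR* is ON.
Ornithine is absent, so IrpE is inactive.
Diaminopimelate is absent, so DovU is active.
Activator DovU is present, so *vorJ* is transcribed.
→ *vorJ* is ON.
Ni²⁺ is present, so ElnY is inactive.
Required activator ElnY is absent, so *bexS* is not transcribed.
So BexS is not produced.
Homoserine is present, so DulJ is inactive.
With no repressor bound, *qilQ* is transcribed.
→ *qilQ* is ON.
5 of the 5 genes are transcribed.

5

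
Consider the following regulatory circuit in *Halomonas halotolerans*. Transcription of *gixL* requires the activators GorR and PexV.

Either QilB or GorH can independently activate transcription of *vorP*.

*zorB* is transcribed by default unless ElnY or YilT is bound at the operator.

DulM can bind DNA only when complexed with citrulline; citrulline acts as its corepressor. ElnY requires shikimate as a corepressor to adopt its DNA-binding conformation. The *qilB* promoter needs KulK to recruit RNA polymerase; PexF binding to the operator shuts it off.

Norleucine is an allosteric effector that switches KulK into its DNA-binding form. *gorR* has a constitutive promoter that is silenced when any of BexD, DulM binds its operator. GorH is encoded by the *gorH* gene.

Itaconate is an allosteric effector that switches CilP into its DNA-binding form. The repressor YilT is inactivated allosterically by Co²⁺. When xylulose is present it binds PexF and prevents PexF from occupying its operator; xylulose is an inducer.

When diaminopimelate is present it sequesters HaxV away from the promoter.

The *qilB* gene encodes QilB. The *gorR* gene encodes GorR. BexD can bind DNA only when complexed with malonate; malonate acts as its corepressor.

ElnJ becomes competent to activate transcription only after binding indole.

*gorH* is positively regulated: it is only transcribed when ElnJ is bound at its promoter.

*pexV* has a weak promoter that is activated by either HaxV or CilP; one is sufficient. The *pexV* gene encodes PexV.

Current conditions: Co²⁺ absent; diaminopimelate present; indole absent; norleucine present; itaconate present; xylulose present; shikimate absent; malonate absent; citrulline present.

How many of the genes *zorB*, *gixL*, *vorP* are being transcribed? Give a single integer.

1

Shikimate is absent, so ElnY is inactive.
Co²⁺ is absent, so YilT is active.
With repressor YilT bound, *zorB* is not transcribed.
→ *zorB* is OFF.
Malonate is absent, so BexD is inactive.
Citrulline is present, so DulM is active.
With repressor DulM bound, *gorR* is not transcribed.
So GorR is not produced.
Diaminopimelate is present, so HaxV is inactive.
Itaconate is present, so CilP is active.
Activator CilP is present, so *pexV* is transcribed.
So PexV is produced and active.
Required activator GorR is absent, so *gixL* is not transcribed.
→ *gixL* is OFF.
Xylulose is present, so PexF is inactive.
Norleucine is present, so KulK is active.
No repressor is bound and KulK is active, so *qilB* is transcribed.
So QilB is produced and active.
Indole is absent, so ElnJ is inactive.
Required activator ElnJ is absent, so *gorH* is not transcribed.
So GorH is not produced.
Activator QilB is present, so *vorP* is transcribed.
→ *vorP* is ON.
1 of the 3 genes is transcribed.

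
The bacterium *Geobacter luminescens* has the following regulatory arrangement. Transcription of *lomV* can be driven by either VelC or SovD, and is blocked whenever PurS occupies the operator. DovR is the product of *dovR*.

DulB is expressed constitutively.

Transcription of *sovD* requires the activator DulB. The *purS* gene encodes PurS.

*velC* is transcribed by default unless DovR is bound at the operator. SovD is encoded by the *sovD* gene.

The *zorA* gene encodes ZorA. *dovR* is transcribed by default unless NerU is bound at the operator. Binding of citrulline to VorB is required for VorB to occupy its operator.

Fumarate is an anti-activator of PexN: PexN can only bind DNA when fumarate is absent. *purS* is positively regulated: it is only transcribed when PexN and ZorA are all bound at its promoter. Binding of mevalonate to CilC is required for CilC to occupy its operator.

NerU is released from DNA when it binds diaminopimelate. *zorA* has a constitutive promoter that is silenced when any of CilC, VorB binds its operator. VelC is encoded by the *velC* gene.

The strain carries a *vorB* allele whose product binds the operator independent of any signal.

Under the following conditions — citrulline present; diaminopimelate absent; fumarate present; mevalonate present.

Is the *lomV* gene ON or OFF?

ON

Diaminopimelate is absent, so NerU is active.
With repressor NerU bound, *dovR* is not transcribed.
So DovR is not produced.
With no repressor bound, *velC* is transcribed.
So VelC is produced and active.
DulB is produced constitutively and is active.
No repressor is bound and DulB is active, so *sovD* is transcribed.
So SovD is produced and active.
Fumarate is present, so PexN is inactive.
Mevalonate is present, so CilC is active.
VorB is constitutively active in this strain.
With repressor CilC bound, *zorA* is not transcribed.
So ZorA is not produced.
Required activator PexN is absent, so *purS* is not transcribed.
So PurS is not produced.
Activator VelC is present, so *lomV* is transcribed.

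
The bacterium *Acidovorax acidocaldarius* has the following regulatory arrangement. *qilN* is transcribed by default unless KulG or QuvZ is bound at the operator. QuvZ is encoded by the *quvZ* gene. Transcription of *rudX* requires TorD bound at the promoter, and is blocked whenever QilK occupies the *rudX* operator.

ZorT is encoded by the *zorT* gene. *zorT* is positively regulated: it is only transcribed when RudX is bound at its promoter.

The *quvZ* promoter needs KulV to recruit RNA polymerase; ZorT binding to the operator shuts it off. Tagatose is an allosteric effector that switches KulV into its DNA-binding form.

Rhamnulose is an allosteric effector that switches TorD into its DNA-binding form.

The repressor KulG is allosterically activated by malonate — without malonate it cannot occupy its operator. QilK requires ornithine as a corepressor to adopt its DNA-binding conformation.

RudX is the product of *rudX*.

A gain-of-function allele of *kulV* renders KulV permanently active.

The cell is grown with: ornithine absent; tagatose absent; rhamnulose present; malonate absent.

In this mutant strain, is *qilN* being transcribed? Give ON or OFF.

ON

Malonate is absent, so KulG is inactive.
Rhamnulose is present, so TorD is active.
Ornithine is absent, so QilK is inactive.
No repressor is bound and TorD is active, so *rudX* is transcribed.
So RudX is produced and active.
No repressor is bound and RudX is active, so *zorT* is transcribed.
So ZorT is produced and active.
KulV is constitutively active in this strain.
With repressor ZorT bound, *quvZ* is not transcribed.
So QuvZ is not produced.
With no repressor bound, *qilN* is transcribed.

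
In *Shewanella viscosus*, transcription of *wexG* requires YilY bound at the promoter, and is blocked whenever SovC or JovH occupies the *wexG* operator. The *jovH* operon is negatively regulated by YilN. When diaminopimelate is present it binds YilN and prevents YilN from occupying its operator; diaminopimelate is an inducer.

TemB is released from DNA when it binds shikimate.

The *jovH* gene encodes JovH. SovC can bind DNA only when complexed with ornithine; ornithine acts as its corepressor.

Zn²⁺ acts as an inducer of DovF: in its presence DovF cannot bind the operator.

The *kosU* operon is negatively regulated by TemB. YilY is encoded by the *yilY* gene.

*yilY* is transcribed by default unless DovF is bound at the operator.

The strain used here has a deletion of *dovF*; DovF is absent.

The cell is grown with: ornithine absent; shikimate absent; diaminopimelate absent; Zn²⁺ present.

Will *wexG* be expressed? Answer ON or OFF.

Ornithine is absent, so SovC is inactive.
DovF is non-functional in this strain, so it has no effect.
With no repressor bound, *yilY* is transcribed.
So YilY is produced and active.
Diaminopimelate is absent, so YilN is active.
With repressor YilN bound, *jovH* is not transcribed.
So JovH is not produced.
No repressor is bound and YilY is active, so *wexG* is transcribed.

ON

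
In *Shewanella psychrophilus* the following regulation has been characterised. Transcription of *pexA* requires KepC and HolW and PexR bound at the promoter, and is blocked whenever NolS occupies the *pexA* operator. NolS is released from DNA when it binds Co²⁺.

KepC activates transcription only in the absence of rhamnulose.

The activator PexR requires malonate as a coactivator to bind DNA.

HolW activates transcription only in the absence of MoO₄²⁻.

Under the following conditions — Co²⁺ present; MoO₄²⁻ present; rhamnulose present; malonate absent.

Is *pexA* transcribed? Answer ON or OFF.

OFF

Rhamnulose is present, so KepC is inactive.
MoO₄²⁻ is present, so HolW is inactive.
Co²⁺ is present, so NolS is inactive.
Malonate is absent, so PexR is inactive.
Required activator KepC is absent, so *pexA* is not transcribed.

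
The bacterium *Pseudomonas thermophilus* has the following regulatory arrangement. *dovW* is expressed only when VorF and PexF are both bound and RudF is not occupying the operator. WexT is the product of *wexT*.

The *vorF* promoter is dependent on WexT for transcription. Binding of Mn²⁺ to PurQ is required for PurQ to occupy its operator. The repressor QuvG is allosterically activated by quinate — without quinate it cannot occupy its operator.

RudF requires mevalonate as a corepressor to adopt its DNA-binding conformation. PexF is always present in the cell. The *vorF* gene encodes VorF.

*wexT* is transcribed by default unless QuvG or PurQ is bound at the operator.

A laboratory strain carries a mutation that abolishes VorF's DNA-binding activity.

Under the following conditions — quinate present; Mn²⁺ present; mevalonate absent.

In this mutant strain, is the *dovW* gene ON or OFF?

VorF is non-functional in this strain, so it has no effect.
PexF is produced constitutively and is active.
Mevalonate is absent, so RudF is inactive.
Required activator VorF is absent, so *dovW* is not transcribed.

OFF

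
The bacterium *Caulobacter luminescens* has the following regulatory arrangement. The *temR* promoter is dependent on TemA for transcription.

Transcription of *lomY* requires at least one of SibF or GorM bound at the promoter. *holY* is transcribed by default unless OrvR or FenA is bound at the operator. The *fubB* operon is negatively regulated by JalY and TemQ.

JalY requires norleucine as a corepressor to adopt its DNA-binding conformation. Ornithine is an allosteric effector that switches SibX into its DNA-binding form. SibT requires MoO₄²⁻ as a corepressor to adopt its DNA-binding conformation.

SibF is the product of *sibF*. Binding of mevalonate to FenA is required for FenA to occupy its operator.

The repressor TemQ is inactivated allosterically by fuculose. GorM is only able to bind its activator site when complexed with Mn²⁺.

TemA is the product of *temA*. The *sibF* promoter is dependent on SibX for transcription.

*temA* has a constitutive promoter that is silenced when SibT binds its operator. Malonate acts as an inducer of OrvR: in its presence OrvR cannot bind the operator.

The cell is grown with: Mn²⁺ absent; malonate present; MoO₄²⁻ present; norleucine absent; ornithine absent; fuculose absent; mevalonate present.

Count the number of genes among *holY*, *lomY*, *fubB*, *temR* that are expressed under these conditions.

0

Malonate is present, so OrvR is inactive.
Mevalonate is present, so FenA is active.
With repressor FenA bound, *holY* is not transcribed.
→ *holY* is OFF.
Ornithine is absent, so SibX is inactive.
Required activator SibX is absent, so *sibF* is not transcribed.
So SibF is not produced.
Mn²⁺ is absent, so GorM is inactive.
No activator is available at the *lomY* promoter, so *lomY* is not transcribed.
→ *lomY* is OFF.
Norleucine is absent, so JalY is inactive.
Fuculose is absent, so TemQ is active.
With repressor TemQ bound, *fubB* is not transcribed.
→ *fubB* is OFF.
MoO₄²⁻ is present, so SibT is active.
With repressor SibT bound, *temA* is not transcribed.
So TemA is not produced.
Required activator TemA is absent, so *temR* is not transcribed.
→ *temR* is OFF.
0 of the 4 genes are transcribed.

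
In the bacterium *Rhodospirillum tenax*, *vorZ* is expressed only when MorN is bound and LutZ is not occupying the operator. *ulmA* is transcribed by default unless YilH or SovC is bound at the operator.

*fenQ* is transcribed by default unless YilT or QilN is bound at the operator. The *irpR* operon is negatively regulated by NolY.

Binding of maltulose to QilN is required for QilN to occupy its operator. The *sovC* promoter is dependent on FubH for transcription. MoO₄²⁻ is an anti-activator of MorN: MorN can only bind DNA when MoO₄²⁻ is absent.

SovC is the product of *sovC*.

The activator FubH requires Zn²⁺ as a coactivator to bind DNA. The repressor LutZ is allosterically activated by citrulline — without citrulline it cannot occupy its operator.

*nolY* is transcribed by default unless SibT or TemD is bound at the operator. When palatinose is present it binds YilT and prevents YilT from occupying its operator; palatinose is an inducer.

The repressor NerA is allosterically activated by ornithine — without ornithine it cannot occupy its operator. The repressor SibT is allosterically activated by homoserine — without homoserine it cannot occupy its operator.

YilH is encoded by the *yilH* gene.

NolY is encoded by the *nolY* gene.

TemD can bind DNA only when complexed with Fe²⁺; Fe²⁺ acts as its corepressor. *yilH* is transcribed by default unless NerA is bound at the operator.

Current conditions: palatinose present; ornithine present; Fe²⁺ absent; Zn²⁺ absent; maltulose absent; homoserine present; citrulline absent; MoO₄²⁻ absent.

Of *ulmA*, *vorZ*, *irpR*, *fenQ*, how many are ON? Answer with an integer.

Ornithine is present, so NerA is active.
With repressor NerA bound, *yilH* is not transcribed.
So YilH is not produced.
Zn²⁺ is absent, so FubH is inactive.
Required activator FubH is absent, so *sovC* is not transcribed.
So SovC is not produced.
With no repressor bound, *ulmA* is transcribed.
→ *ulmA* is ON.
Citrulline is absent, so LutZ is inactive.
MoO₄²⁻ is absent, so MorN is active.
No repressor is bound and MorN is active, so *vorZ* is transcribed.
→ *vorZ* is ON.
Homoserine is present, so SibT is active.
Fe²⁺ is absent, so TemD is inactive.
With repressor SibT bound, *nolY* is not transcribed.
So NolY is not produced.
With no repressor bound, *irpR* is transcribed.
→ *irpR* is ON.
Palatinose is present, so YilT is inactive.
Maltulose is absent, so QilN is inactive.
With no repressor bound, *fenQ* is transcribed.
→ *fenQ* is ON.
4 of the 4 genes are transcribed.

4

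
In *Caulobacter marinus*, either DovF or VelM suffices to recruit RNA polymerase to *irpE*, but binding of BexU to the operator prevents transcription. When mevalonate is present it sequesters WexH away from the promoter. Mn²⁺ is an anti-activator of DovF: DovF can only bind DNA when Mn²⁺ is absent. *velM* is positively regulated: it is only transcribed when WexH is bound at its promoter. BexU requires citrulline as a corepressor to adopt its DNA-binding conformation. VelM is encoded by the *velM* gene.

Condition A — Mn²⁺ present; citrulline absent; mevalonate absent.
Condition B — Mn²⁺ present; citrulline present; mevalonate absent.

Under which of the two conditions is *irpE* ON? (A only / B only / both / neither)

A only

Condition A:
Mn²⁺ is present, so DovF is inactive.
Citrulline is absent, so BexU is inactive.
Mevalonate is absent, so WexH is active.
No repressor is bound and WexH is active, so *velM* is transcribed.
So VelM is produced and active.
Activator VelM is present, so *irpE* is transcribed.
→ *irpE* is ON in A.
Condition B:
Mn²⁺ is present, so DovF is inactive.
Citrulline is present, so BexU is active.
Mevalonate is absent, so WexH is active.
No repressor is bound and WexH is active, so *velM* is transcribed.
So VelM is produced and active.
With repressor BexU bound, *irpE* is not transcribed.
→ *irpE* is OFF in B.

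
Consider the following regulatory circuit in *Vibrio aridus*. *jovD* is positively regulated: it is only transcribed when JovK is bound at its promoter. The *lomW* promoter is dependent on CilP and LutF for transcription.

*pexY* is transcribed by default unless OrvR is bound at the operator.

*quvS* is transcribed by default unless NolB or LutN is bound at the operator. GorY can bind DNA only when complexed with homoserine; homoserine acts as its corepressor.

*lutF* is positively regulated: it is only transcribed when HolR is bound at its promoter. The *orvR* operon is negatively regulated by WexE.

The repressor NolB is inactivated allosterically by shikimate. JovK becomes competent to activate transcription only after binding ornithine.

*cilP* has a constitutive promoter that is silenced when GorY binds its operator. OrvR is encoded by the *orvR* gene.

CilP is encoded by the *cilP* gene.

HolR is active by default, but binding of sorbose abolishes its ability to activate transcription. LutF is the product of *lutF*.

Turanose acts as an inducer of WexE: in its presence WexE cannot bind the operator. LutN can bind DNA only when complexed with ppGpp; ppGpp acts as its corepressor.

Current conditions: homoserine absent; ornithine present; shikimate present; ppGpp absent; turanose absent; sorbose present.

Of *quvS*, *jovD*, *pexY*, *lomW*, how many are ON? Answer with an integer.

3

Shikimate is present, so NolB is inactive.
ppGpp is absent, so LutN is inactive.
With no repressor bound, *quvS* is transcribed.
→ *quvS* is ON.
Ornithine is present, so JovK is active.
No repressor is bound and JovK is active, so *jovD* is transcribed.
→ *jovD* is ON.
Turanose is absent, so WexE is active.
With repressor WexE bound, *orvR* is not transcribed.
So OrvR is not produced.
With no repressor bound, *pexY* is transcribed.
→ *pexY* is ON.
Homoserine is absent, so GorY is inactive.
With no repressor bound, *cilP* is transcribed.
So CilP is produced and active.
Sorbose is present, so HolR is inactive.
Required activator HolR is absent, so *lutF* is not transcribed.
So LutF is not produced.
Required activator LutF is absent, so *lomW* is not transcribed.
→ *lomW* is OFF.
3 of the 4 genes are transcribed.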